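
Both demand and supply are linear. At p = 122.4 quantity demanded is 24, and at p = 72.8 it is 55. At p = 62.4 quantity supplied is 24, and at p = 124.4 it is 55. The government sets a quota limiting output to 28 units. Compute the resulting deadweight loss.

288.80

Demand slope = (72.8 − 122.4)/(55 − 24) = −1.6, so p = 160.8 − 1.6q.
Supply slope = (124.4 − 62.4)/(55 − 24) = 2, so p = 14.4 + 2q.
Competitive equilibrium: 160.8 − 1.6q = 14.4 + 2q → q* = 40.6667, p* = 95.7333.
At q = 28: demand price = 160.8 − 1.6·28 = 116; supply price = 14.4 + 2·28 = 70.4.
Δq = 40.6667 − 28 = 12.6667; wedge = 116 − 70.4 = 45.6.
DWL = ½ × 12.6667 × 45.6 = 288.80.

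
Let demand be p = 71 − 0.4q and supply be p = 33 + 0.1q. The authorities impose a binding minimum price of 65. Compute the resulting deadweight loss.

Competitive equilibrium: 71 − 0.4q = 33 + 0.1q → q* = 76, p* = 40.6.
At the floor p = 65, quantity demanded = (71 − 65)/0.4 = 15.
Sellers' marginal cost at q' = 15: 33 + 0.1·15 = 34.5.
Δq = 76 − 15 = 61; wedge = 65 − 34.5 = 30.5.
DWL = ½ × 61 × 30.5 = 930.25.

930.25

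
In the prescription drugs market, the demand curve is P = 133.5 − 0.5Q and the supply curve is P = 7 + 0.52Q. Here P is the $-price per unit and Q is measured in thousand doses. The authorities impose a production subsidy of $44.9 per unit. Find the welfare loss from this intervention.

$988.24 thousand

Competitive equilibrium: 133.5 − 0.5Q = 7 + 0.52Q → Q* = 124.0196, P* = 71.4902.
The subsidy lowers effective supply by 44.9: P = 0.52Q − 37.9.
New quantity: 133.5 − 0.5Q = 0.52Q − 37.9 → Q' = 168.0392.
Overproduction ΔQ = 168.0392 − 124.0196 = 44.0196; wedge = subsidy = 44.9.
DWL = ½ × 44.0196 × 44.9 = $988.24 thousand.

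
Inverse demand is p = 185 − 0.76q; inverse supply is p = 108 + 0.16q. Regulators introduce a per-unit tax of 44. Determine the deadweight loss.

Competitive equilibrium: 185 − 0.76q = 108 + 0.16q → q* = 83.6957, p* = 121.3913.
With the tax, the buyer price exceeds the seller price by 44: (185 − 0.76q) − (108 + 0.16q) = 44 → q' = 35.8696.
Δq = 83.6957 − 35.8696 = 47.8261; the wedge equals the tax, 44.
Welfare loss = ½ × 47.8261 × 44 = 1052.17.

1052.17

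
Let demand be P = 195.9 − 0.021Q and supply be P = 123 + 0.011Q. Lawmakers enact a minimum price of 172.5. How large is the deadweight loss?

Competitive equilibrium: 195.9 − 0.021Q = 123 + 0.011Q → Q* = 2278.125, P* = 148.05938.
At the floor P = 172.5, quantity demanded = (195.9 − 172.5)/0.021 = 1114.28571.
Sellers' marginal cost at Q' = 1114.28571: 123 + 0.011·1114.28571 = 135.25714.
ΔQ = 2278.125 − 1114.28571 = 1163.83929; wedge = 172.5 − 135.25714 = 37.24286.
Welfare loss = ½ × 1163.83929 × 37.24286 = 21672.35.

21672.35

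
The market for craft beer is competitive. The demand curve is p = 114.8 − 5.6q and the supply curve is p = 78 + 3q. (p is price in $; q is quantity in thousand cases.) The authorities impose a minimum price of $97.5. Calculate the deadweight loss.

Competitive equilibrium: 114.8 − 5.6q = 78 + 3q → q* = 4.2791, p* = 90.8372.
At the floor p = 97.5, quantity demanded = (114.8 − 97.5)/5.6 = 3.0893.
Sellers' marginal cost at q' = 3.0893: 78 + 3·3.0893 = 87.2679.
Δq = 4.2791 − 3.0893 = 1.1898; wedge = 97.5 − 87.2679 = 10.2321.
Deadweight loss = ½ × 1.1898 × 10.2321 = $6.09 thousand.

$6.09 thousand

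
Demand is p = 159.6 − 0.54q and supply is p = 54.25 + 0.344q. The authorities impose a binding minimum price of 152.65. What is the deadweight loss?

4994.82

Competitive equilibrium: 159.6 − 0.54q = 54.25 + 0.344q → q* = 119.1742, p* = 95.2459.
At the floor p = 152.65, quantity demanded = (159.6 − 152.65)/0.54 = 12.8704.
Sellers' marginal cost at q' = 12.8704: 54.25 + 0.344·12.8704 = 58.6774.
Δq = 119.1742 − 12.8704 = 106.3038; wedge = 152.65 − 58.6774 = 93.9726.
Deadweight loss = ½ × 106.3038 × 93.9726 = 4994.82.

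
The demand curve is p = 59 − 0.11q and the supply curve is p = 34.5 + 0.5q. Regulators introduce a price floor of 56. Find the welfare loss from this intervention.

Competitive equilibrium: 59 − 0.11q = 34.5 + 0.5q → q* = 40.1639, p* = 54.582.
At the floor p = 56, quantity demanded = (59 − 56)/0.11 = 27.2727.
Sellers' marginal cost at q' = 27.2727: 34.5 + 0.5·27.2727 = 48.1364.
Δq = 40.1639 − 27.2727 = 12.8912; wedge = 56 − 48.1364 = 7.8636.
Deadweight loss = ½ × 12.8912 × 7.8636 = 50.69.

50.69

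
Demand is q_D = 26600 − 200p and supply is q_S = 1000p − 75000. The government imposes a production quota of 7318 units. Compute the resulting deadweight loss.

16548.71

In inverse form: demand p = 133 − 0.005q, supply p = 75 + 0.001q.
Competitive equilibrium: 133 − 0.005q = 75 + 0.001q → q* = 9666.6667, p* = 84.6667.
At q = 7318: demand price = 133 − 0.005·7318 = 96.41; supply price = 75 + 0.001·7318 = 82.318.
Δq = 9666.6667 − 7318 = 2348.6667; wedge = 96.41 − 82.318 = 14.092.
DWL = ½ × 2348.6667 × 14.092 = 16548.71.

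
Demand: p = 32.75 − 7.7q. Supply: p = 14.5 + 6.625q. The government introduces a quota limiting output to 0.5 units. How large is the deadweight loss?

Competitive equilibrium: 32.75 − 7.7q = 14.5 + 6.625q → q* = 1.274, p* = 22.9402.
At q = 0.5: demand price = 32.75 − 7.7·0.5 = 28.9; supply price = 14.5 + 6.625·0.5 = 17.8125.
Δq = 1.274 − 0.5 = 0.774; wedge = 28.9 − 17.8125 = 11.0875.
Welfare loss = ½ × 0.774 × 11.0875 = 4.29.

4.29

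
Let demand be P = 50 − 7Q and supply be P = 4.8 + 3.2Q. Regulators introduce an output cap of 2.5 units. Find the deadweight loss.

19.02

Competitive equilibrium: 50 − 7Q = 4.8 + 3.2Q → Q* = 4.4314, P* = 18.9804.
At Q = 2.5: demand price = 50 − 7·2.5 = 32.5; supply price = 4.8 + 3.2·2.5 = 12.8.
ΔQ = 4.4314 − 2.5 = 1.9314; wedge = 32.5 − 12.8 = 19.7.
DWL = ½ × 1.9314 × 19.7 = 19.02.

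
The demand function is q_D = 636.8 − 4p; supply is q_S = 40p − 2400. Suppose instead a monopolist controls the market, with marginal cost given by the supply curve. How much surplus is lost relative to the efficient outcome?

In inverse form: demand p = 159.2 − 0.25q, supply p = 60 + 0.025q.
Competitive equilibrium: 159.2 − 0.25q = 60 + 0.025q → q* = 360.7273, p* = 69.0182.
Marginal revenue: MR = 159.2 − 0.5q. Set MR = MC: 159.2 − 0.5q = 60 + 0.025q → q_m = 188.9524.
Price p_m = 159.2 − 0.25·188.9524 = 111.9619; MC(q_m) = 60 + 0.025·188.9524 = 64.7238.
Competitive q* = 360.7273, so Δq = 171.7749; wedge = 111.9619 − 64.7238 = 47.2381.
DWL = ½ × 171.7749 × 47.2381 = 4057.16.

4057.16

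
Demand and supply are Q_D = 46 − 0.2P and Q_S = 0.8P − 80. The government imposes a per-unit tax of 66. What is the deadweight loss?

348.48

In inverse form: demand P = 230 − 5Q, supply P = 100 + 1.25Q.
Competitive equilibrium: 230 − 5Q = 100 + 1.25Q → Q* = 20.8, P* = 126.
With the tax, the buyer price exceeds the seller price by 66: (230 − 5Q) − (100 + 1.25Q) = 66 → Q' = 10.24.
ΔQ = 20.8 − 10.24 = 10.56; the wedge equals the tax, 66.
DWL = ½ × 10.56 × 66 = 348.48.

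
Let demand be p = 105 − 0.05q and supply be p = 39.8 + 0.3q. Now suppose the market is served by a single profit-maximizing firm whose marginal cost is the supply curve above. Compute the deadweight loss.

Competitive equilibrium: 105 − 0.05q = 39.8 + 0.3q → q* = 186.2857, p* = 95.6857.
Marginal revenue: MR = 105 − 0.1q. Set MR = MC: 105 − 0.1q = 39.8 + 0.3q → q_m = 163.
Price p_m = 105 − 0.05·163 = 96.85; MC(q_m) = 39.8 + 0.3·163 = 88.7.
Competitive q* = 186.2857, so Δq = 23.2857; wedge = 96.85 − 88.7 = 8.15.
The triangle = ½ × 23.2857 × 8.15 = 94.89.

94.89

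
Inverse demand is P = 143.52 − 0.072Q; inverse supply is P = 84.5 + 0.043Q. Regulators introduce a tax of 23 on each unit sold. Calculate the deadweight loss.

Competitive equilibrium: 143.52 − 0.072Q = 84.5 + 0.043Q → Q* = 513.2174, P* = 106.5683.
With the tax, the buyer price exceeds the seller price by 23: (143.52 − 0.072Q) − (84.5 + 0.043Q) = 23 → Q' = 313.2174.
ΔQ = 513.2174 − 313.2174 = 200; the wedge equals the tax, 23.
DWL = ½ × 200 × 23 = 2300.

2300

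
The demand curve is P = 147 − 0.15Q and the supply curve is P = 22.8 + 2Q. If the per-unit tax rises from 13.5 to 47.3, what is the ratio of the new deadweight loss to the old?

12.276

Competitive equilibrium: 147 − 0.15Q = 22.8 + 2Q → Q* = 57.7674, P* = 138.3349.
For a per-unit tax t: ΔQ = t/2.15, so DWL = ½·t·(t/2.15) = t²/4.3.
At t = 13.5: DWL = 42.384. At t = 47.3: DWL = 520.3.
Ratio = (47.3/13.5)² = 12.276.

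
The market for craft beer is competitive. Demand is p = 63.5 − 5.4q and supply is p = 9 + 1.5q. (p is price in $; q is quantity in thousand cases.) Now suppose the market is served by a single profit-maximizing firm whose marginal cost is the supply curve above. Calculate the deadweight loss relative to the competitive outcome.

$41.49 thousand

Competitive equilibrium: 63.5 − 5.4q = 9 + 1.5q → q* = 7.8986, p* = 20.8478.
Marginal revenue: MR = 63.5 − 10.8q. Set MR = MC: 63.5 − 10.8q = 9 + 1.5q → q_m = 4.4309.
Price p_m = 63.5 − 5.4·4.4309 = 39.5731; MC(q_m) = 9 + 1.5·4.4309 = 15.6464.
Competitive q* = 7.8986, so Δq = 3.4677; wedge = 39.5731 − 15.6464 = 23.9267.
DWL = ½ × 3.4677 × 23.9267 = $41.49 thousand.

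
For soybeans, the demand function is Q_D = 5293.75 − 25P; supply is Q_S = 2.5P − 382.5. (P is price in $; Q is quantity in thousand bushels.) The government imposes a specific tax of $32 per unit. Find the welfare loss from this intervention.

$1163.64 thousand

In inverse form: demand P = 211.75 − 0.04Q, supply P = 153 + 0.4Q.
Competitive equilibrium: 211.75 − 0.04Q = 153 + 0.4Q → Q* = 133.5227, P* = 206.4091.
With the tax, the buyer price exceeds the seller price by 32: (211.75 − 0.04Q) − (153 + 0.4Q) = 32 → Q' = 60.7955.
ΔQ = 133.5227 − 60.7955 = 72.7272; the wedge equals the tax, 32.
The triangle = ½ × 72.7272 × 32 = $1163.64 thousand.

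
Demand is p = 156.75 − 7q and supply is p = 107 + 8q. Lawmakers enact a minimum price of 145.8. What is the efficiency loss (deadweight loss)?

23.03

Competitive equilibrium: 156.75 − 7q = 107 + 8q → q* = 3.3167, p* = 133.5333.
At the floor p = 145.8, quantity demanded = (156.75 − 145.8)/7 = 1.5643.
Sellers' marginal cost at q' = 1.5643: 107 + 8·1.5643 = 119.5144.
Δq = 3.3167 − 1.5643 = 1.7524; wedge = 145.8 − 119.5144 = 26.2856.
The triangle = ½ × 1.7524 × 26.2856 = 23.03.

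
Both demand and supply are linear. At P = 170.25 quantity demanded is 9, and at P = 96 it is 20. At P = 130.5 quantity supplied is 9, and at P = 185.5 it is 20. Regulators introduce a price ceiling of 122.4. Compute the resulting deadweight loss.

147.05

Demand slope = (96 − 170.25)/(20 − 9) = −6.75, so P = 231 − 6.75Q.
Supply slope = (185.5 − 130.5)/(20 − 9) = 5, so P = 85.5 + 5Q.
Competitive equilibrium: 231 − 6.75Q = 85.5 + 5Q → Q* = 12.383, P* = 147.4149.
At the ceiling P = 122.4, quantity supplied = (122.4 − 85.5)/5 = 7.38.
Willingness to pay at Q' = 7.38: 231 − 6.75·7.38 = 181.185.
ΔQ = 12.383 − 7.38 = 5.003; wedge = 181.185 − 122.4 = 58.785.
Welfare loss = ½ × 5.003 × 58.785 = 147.05.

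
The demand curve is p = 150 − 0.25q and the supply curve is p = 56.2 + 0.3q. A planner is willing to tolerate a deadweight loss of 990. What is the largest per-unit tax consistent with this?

33

Competitive equilibrium: 150 − 0.25q = 56.2 + 0.3q → q* = 170.5455, p* = 107.3636.
A tax t gives Δq = t/0.55 and wedge t, so DWL = t²/1.1.
t²/1.1 = 990 → t² = 1089 → t = 33.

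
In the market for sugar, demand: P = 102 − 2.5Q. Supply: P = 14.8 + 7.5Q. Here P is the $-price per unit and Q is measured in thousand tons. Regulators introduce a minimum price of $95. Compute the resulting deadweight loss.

Competitive equilibrium: 102 − 2.5Q = 14.8 + 7.5Q → Q* = 8.72, P* = 80.2.
At the floor P = 95, quantity demanded = (102 − 95)/2.5 = 2.8.
Sellers' marginal cost at Q' = 2.8: 14.8 + 7.5·2.8 = 35.8.
ΔQ = 8.72 − 2.8 = 5.92; wedge = 95 − 35.8 = 59.2.
Welfare loss = ½ × 5.92 × 59.2 = $175.232 thousand.

$175.232 thousand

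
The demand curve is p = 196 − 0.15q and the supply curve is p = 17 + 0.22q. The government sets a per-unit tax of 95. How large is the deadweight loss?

12195.95

Competitive equilibrium: 196 − 0.15q = 17 + 0.22q → q* = 483.7838, p* = 123.4324.
With the tax, the buyer price exceeds the seller price by 95: (196 − 0.15q) − (17 + 0.22q) = 95 → q' = 227.027.
Δq = 483.7838 − 227.027 = 256.7568; the wedge equals the tax, 95.
Deadweight loss = ½ × 256.7568 × 95 = 12195.95.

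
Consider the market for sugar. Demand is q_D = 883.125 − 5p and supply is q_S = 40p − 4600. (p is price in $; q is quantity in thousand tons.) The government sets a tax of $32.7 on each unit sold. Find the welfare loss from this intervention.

In inverse form: demand p = 176.625 − 0.2q, supply p = 115 + 0.025q.
Competitive equilibrium: 176.625 − 0.2q = 115 + 0.025q → q* = 273.8889, p* = 121.8472.
With the tax, the buyer price exceeds the seller price by 32.7: (176.625 − 0.2q) − (115 + 0.025q) = 32.7 → q' = 128.5556.
Δq = 273.8889 − 128.5556 = 145.3333; the wedge equals the tax, 32.7.
The triangle = ½ × 145.3333 × 32.7 = $2376.20 thousand.

$2376.20 thousand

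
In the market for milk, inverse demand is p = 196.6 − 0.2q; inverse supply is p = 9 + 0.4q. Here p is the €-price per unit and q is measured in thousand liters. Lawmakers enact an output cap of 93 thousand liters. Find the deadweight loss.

Competitive equilibrium: 196.6 − 0.2q = 9 + 0.4q → q* = 312.66667, p* = 134.06667.
At q = 93: demand price = 196.6 − 0.2·93 = 178; supply price = 9 + 0.4·93 = 46.2.
Δq = 312.66667 − 93 = 219.66667; wedge = 178 − 46.2 = 131.8.
Welfare loss = ½ × 219.66667 × 131.8 = €14476.03 thousand.

€14476.03 thousand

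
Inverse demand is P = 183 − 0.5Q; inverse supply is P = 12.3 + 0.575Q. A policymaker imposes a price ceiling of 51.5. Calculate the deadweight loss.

4413.63

Competitive equilibrium: 183 − 0.5Q = 12.3 + 0.575Q → Q* = 158.7907, P* = 103.6047.
At the ceiling P = 51.5, quantity supplied = (51.5 − 12.3)/0.575 = 68.1739.
Willingness to pay at Q' = 68.1739: 183 − 0.5·68.1739 = 148.9131.
ΔQ = 158.7907 − 68.1739 = 90.6168; wedge = 148.9131 − 51.5 = 97.4131.
DWL = ½ × 90.6168 × 97.4131 = 4413.63.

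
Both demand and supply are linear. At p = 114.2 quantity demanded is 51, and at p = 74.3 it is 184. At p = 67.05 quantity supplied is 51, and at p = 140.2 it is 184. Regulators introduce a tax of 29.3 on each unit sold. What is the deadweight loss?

504.99

Demand slope = (74.3 − 114.2)/(184 − 51) = −0.3, so p = 129.5 − 0.3q.
Supply slope = (140.2 − 67.05)/(184 − 51) = 0.55, so p = 39 + 0.55q.
Competitive equilibrium: 129.5 − 0.3q = 39 + 0.55q → q* = 106.4706, p* = 97.5588.
With the tax, the buyer price exceeds the seller price by 29.3: (129.5 − 0.3q) − (39 + 0.55q) = 29.3 → q' = 72.
Δq = 106.4706 − 72 = 34.4706; the wedge equals the tax, 29.3.
Deadweight loss = ½ × 34.4706 × 29.3 = 504.99.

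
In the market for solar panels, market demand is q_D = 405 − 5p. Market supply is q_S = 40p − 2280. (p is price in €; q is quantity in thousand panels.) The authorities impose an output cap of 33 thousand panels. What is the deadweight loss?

In inverse form: demand p = 81 − 0.2q, supply p = 57 + 0.025q.
Competitive equilibrium: 81 − 0.2q = 57 + 0.025q → q* = 106.6667, p* = 59.6667.
At q = 33: demand price = 81 − 0.2·33 = 74.4; supply price = 57 + 0.025·33 = 57.825.
Δq = 106.6667 − 33 = 73.6667; wedge = 74.4 − 57.825 = 16.575.
DWL = ½ × 73.6667 × 16.575 = €610.51 thousand.

€610.51 thousand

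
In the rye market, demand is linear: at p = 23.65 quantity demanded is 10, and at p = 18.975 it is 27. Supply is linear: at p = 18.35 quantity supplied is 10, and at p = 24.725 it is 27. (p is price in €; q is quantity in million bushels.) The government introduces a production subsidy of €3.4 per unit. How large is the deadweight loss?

Demand slope = (18.975 − 23.65)/(27 − 10) = −0.275, so p = 26.4 − 0.275q.
Supply slope = (24.725 − 18.35)/(27 − 10) = 0.375, so p = 14.6 + 0.375q.
Competitive equilibrium: 26.4 − 0.275q = 14.6 + 0.375q → q* = 18.1538, p* = 21.4077.
The subsidy lowers effective supply by 3.4: p = 11.2 + 0.375q.
New quantity: 26.4 − 0.275q = 11.2 + 0.375q → q' = 23.3846.
Overproduction Δq = 23.3846 − 18.1538 = 5.2308; wedge = subsidy = 3.4.
Welfare loss = ½ × 5.2308 × 3.4 = €8.89 million.

€8.89 million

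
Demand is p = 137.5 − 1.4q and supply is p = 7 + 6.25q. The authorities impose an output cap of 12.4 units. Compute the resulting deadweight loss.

83.02

Competitive equilibrium: 137.5 − 1.4q = 7 + 6.25q → q* = 17.0588, p* = 113.6176.
At q = 12.4: demand price = 137.5 − 1.4·12.4 = 120.14; supply price = 7 + 6.25·12.4 = 84.5.
Δq = 17.0588 − 12.4 = 4.6588; wedge = 120.14 − 84.5 = 35.64.
The triangle = ½ × 4.6588 × 35.64 = 83.02.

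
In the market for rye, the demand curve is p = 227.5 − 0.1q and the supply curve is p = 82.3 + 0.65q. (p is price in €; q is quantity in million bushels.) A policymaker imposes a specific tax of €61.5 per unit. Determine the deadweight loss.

Competitive equilibrium: 227.5 − 0.1q = 82.3 + 0.65q → q* = 193.6, p* = 208.14.
With the tax, the buyer price exceeds the seller price by 61.5: (227.5 − 0.1q) − (82.3 + 0.65q) = 61.5 → q' = 111.6.
Δq = 193.6 − 111.6 = 82; the wedge equals the tax, 61.5.
Welfare loss = ½ × 82 × 61.5 = €2521.50 million.

€2521.50 million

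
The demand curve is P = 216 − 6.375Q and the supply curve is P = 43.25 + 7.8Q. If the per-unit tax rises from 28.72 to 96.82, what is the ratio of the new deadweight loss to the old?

11.365

Competitive equilibrium: 216 − 6.375Q = 43.25 + 7.8Q → Q* = 12.1869, P* = 138.3082.
For a per-unit tax t: ΔQ = t/14.175, so DWL = ½·t·(t/14.175) = t²/28.35.
At t = 28.72: DWL = 29.095. At t = 96.82: DWL = 330.657.
Ratio = (96.82/28.72)² = 11.365.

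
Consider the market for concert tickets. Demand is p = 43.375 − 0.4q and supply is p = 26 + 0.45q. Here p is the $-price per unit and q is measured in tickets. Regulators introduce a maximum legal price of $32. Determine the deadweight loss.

Competitive equilibrium: 43.375 − 0.4q = 26 + 0.45q → q* = 20.4412, p* = 35.1985.
At the ceiling p = 32, quantity supplied = (32 − 26)/0.45 = 13.3333.
Willingness to pay at q' = 13.3333: 43.375 − 0.4·13.3333 = 38.0417.
Δq = 20.4412 − 13.3333 = 7.1079; wedge = 38.0417 − 32 = 6.0417.
The triangle = ½ × 7.1079 × 6.0417 = $21.47.

$21.47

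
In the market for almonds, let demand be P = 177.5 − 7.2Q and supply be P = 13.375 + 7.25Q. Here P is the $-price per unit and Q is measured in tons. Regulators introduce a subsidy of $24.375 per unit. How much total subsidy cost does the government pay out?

$317.97

Competitive equilibrium: 177.5 − 7.2Q = 13.375 + 7.25Q → Q* = 11.3581, P* = 95.7215.
The subsidy lowers effective supply by 24.375: P = 7.25Q − 11.
New quantity: 177.5 − 7.2Q = 7.25Q − 11 → Q' = 13.045.
Total subsidy cost = 24.375 × 13.045 = $317.97.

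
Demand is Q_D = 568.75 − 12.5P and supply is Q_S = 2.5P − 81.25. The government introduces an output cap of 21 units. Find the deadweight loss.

In inverse form: demand P = 45.5 − 0.08Q, supply P = 32.5 + 0.4Q.
Competitive equilibrium: 45.5 − 0.08Q = 32.5 + 0.4Q → Q* = 27.0833, P* = 43.3333.
At Q = 21: demand price = 45.5 − 0.08·21 = 43.82; supply price = 32.5 + 0.4·21 = 40.9.
ΔQ = 27.0833 − 21 = 6.0833; wedge = 43.82 − 40.9 = 2.92.
DWL = ½ × 6.0833 × 2.92 = 8.88.

8.88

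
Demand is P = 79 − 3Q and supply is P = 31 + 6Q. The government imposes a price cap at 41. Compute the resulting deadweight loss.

60.50

Competitive equilibrium: 79 − 3Q = 31 + 6Q → Q* = 5.3333, P* = 63.
At the ceiling P = 41, quantity supplied = (41 − 31)/6 = 1.6667.
Willingness to pay at Q' = 1.6667: 79 − 3·1.6667 = 73.9999.
ΔQ = 5.3333 − 1.6667 = 3.6666; wedge = 73.9999 − 41 = 32.9999.
Deadweight loss = ½ × 3.6666 × 32.9999 = 60.50.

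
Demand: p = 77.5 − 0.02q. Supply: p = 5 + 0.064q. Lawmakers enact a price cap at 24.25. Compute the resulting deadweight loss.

13280.27

Competitive equilibrium: 77.5 − 0.02q = 5 + 0.064q → q* = 863.095238, p* = 60.238095.
At the ceiling p = 24.25, quantity supplied = (24.25 − 5)/0.064 = 300.78125.
Willingness to pay at q' = 300.78125: 77.5 − 0.02·300.78125 = 71.484375.
Δq = 863.095238 − 300.78125 = 562.313988; wedge = 71.484375 − 24.25 = 47.234375.
DWL = ½ × 562.313988 × 47.234375 = 13280.27.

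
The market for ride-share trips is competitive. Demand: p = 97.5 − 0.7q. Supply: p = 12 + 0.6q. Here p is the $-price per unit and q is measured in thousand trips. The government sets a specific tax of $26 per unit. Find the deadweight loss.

Competitive equilibrium: 97.5 − 0.7q = 12 + 0.6q → q* = 65.7692, p* = 51.4615.
With the tax, the buyer price exceeds the seller price by 26: (97.5 − 0.7q) − (12 + 0.6q) = 26 → q' = 45.7692.
Δq = 65.7692 − 45.7692 = 20; the wedge equals the tax, 26.
Welfare loss = ½ × 20 × 26 = $260 thousand.

$260 thousand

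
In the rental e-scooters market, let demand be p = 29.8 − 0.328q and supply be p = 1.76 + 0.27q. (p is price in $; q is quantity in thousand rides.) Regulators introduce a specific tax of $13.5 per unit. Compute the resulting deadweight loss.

Competitive equilibrium: 29.8 − 0.328q = 1.76 + 0.27q → q* = 46.8896, p* = 14.4202.
With the tax, the buyer price exceeds the seller price by 13.5: (29.8 − 0.328q) − (1.76 + 0.27q) = 13.5 → q' = 24.3144.
Δq = 46.8896 − 24.3144 = 22.5752; the wedge equals the tax, 13.5.
Deadweight loss = ½ × 22.5752 × 13.5 = $152.38 thousand.

$152.38 thousand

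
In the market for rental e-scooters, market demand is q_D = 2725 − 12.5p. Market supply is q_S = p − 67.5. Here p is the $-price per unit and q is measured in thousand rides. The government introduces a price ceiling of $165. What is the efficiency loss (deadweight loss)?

$945.85 thousand

In inverse form: demand p = 218 − 0.08q, supply p = 67.5 + q.
Competitive equilibrium: 218 − 0.08q = 67.5 + q → q* = 139.3519, p* = 206.8519.
At the ceiling p = 165, quantity supplied = (165 − 67.5)/1 = 97.5.
Willingness to pay at q' = 97.5: 218 − 0.08·97.5 = 210.2.
Δq = 139.3519 − 97.5 = 41.8519; wedge = 210.2 − 165 = 45.2.
Welfare loss = ½ × 41.8519 × 45.2 = $945.85 thousand.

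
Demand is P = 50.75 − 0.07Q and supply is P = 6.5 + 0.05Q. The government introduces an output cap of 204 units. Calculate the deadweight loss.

Competitive equilibrium: 50.75 − 0.07Q = 6.5 + 0.05Q → Q* = 368.75, P* = 24.9375.
At Q = 204: demand price = 50.75 − 0.07·204 = 36.47; supply price = 6.5 + 0.05·204 = 16.7.
ΔQ = 368.75 − 204 = 164.75; wedge = 36.47 − 16.7 = 19.77.
DWL = ½ × 164.75 × 19.77 = 1628.55.

1628.55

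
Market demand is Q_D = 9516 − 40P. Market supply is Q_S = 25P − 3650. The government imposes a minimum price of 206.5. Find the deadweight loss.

809.75

In inverse form: demand P = 237.9 − 0.025Q, supply P = 146 + 0.04Q.
Competitive equilibrium: 237.9 − 0.025Q = 146 + 0.04Q → Q* = 1413.8462, P* = 202.5538.
At the floor P = 206.5, quantity demanded = (237.9 − 206.5)/0.025 = 1256.
Sellers' marginal cost at Q' = 1256: 146 + 0.04·1256 = 196.24.
ΔQ = 1413.8462 − 1256 = 157.8462; wedge = 206.5 − 196.24 = 10.26.
Welfare loss = ½ × 157.8462 × 10.26 = 809.75.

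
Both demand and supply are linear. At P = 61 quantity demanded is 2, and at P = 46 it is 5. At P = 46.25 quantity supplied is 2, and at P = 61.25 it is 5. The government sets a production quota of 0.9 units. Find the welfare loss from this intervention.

33.15

Demand slope = (46 − 61)/(5 − 2) = −5, so P = 71 − 5Q.
Supply slope = (61.25 − 46.25)/(5 − 2) = 5, so P = 36.25 + 5Q.
Competitive equilibrium: 71 − 5Q = 36.25 + 5Q → Q* = 3.475, P* = 53.625.
At Q = 0.9: demand price = 71 − 5·0.9 = 66.5; supply price = 36.25 + 5·0.9 = 40.75.
ΔQ = 3.475 − 0.9 = 2.575; wedge = 66.5 − 40.75 = 25.75.
The triangle = ½ × 2.575 × 25.75 = 33.15.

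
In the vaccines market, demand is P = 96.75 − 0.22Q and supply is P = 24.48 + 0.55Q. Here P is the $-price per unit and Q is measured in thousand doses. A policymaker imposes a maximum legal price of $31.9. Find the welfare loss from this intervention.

$2486.61 thousand

Competitive equilibrium: 96.75 − 0.22Q = 24.48 + 0.55Q → Q* = 93.8571, P* = 76.1014.
At the ceiling P = 31.9, quantity supplied = (31.9 − 24.48)/0.55 = 13.4909.
Willingness to pay at Q' = 13.4909: 96.75 − 0.22·13.4909 = 93.782.
ΔQ = 93.8571 − 13.4909 = 80.3662; wedge = 93.782 − 31.9 = 61.882.
The triangle = ½ × 80.3662 × 61.882 = $2486.61 thousand.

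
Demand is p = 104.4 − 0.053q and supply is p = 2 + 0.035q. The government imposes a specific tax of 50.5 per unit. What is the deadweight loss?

14490.06

Competitive equilibrium: 104.4 − 0.053q = 2 + 0.035q → q* = 1163.6364, p* = 42.7273.
With the tax, the buyer price exceeds the seller price by 50.5: (104.4 − 0.053q) − (2 + 0.035q) = 50.5 → q' = 589.7727.
Δq = 1163.6364 − 589.7727 = 573.8637; the wedge equals the tax, 50.5.
The triangle = ½ × 573.8637 × 50.5 = 14490.06.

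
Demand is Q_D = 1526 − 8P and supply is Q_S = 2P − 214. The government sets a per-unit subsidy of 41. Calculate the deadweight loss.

In inverse form: demand P = 190.75 − 0.125Q, supply P = 107 + 0.5Q.
Competitive equilibrium: 190.75 − 0.125Q = 107 + 0.5Q → Q* = 134, P* = 174.
The subsidy lowers effective supply by 41: P = 66 + 0.5Q.
New quantity: 190.75 − 0.125Q = 66 + 0.5Q → Q' = 199.6.
Overproduction ΔQ = 199.6 − 134 = 65.6; wedge = subsidy = 41.
DWL = ½ × 65.6 × 41 = 1344.80.

1344.80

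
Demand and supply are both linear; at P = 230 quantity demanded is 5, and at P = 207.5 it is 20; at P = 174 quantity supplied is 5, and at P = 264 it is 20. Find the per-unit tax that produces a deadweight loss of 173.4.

Demand slope = (207.5 − 230)/(20 − 5) = −1.5, so P = 237.5 − 1.5Q.
Supply slope = (264 − 174)/(20 − 5) = 6, so P = 144 + 6Q.
Competitive equilibrium: 237.5 − 1.5Q = 144 + 6Q → Q* = 12.4667, P* = 218.8.
A tax t gives ΔQ = t/7.5 and wedge t, so DWL = t²/15.
t²/15 = 173.4 → t² = 2601 → t = 51.

51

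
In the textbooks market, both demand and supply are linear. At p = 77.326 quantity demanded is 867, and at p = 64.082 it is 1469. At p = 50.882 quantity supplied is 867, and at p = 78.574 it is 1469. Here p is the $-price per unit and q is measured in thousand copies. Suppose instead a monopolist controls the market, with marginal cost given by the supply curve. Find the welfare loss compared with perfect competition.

$3204.33 thousand

Demand slope = (64.082 − 77.326)/(1469 − 867) = −0.022, so p = 96.4 − 0.022q.
Supply slope = (78.574 − 50.882)/(1469 − 867) = 0.046, so p = 11 + 0.046q.
Competitive equilibrium: 96.4 − 0.022q = 11 + 0.046q → q* = 1255.88235, p* = 68.77059.
Marginal revenue: MR = 96.4 − 0.044q. Set MR = MC: 96.4 − 0.044q = 11 + 0.046q → q_m = 948.88889.
Price p_m = 96.4 − 0.022·948.88889 = 75.52444; MC(q_m) = 11 + 0.046·948.88889 = 54.64889.
Competitive q* = 1255.88235, so Δq = 306.99346; wedge = 75.52444 − 54.64889 = 20.87555.
Deadweight loss = ½ × 306.99346 × 20.87555 = $3204.33 thousand.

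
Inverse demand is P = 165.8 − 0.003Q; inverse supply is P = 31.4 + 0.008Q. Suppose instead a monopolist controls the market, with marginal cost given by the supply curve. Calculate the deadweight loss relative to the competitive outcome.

Competitive equilibrium: 165.8 − 0.003Q = 31.4 + 0.008Q → Q* = 12218.1818, P* = 129.1455.
Marginal revenue: MR = 165.8 − 0.006Q. Set MR = MC: 165.8 − 0.006Q = 31.4 + 0.008Q → Q_m = 9600.
Price P_m = 165.8 − 0.003·9600 = 137; MC(Q_m) = 31.4 + 0.008·9600 = 108.2.
Competitive Q* = 12218.1818, so ΔQ = 2618.1818; wedge = 137 − 108.2 = 28.8.
The triangle = ½ × 2618.1818 × 28.8 = 37701.82.

37701.82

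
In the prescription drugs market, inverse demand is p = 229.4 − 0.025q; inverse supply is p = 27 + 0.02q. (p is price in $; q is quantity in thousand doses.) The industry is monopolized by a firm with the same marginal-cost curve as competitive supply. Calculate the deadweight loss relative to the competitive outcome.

$58058.05 thousand

Competitive equilibrium: 229.4 − 0.025q = 27 + 0.02q → q* = 4497.77778, p* = 116.95556.
Marginal revenue: MR = 229.4 − 0.05q. Set MR = MC: 229.4 − 0.05q = 27 + 0.02q → q_m = 2891.42857.
Price p_m = 229.4 − 0.025·2891.42857 = 157.11429; MC(q_m) = 27 + 0.02·2891.42857 = 84.82857.
Competitive q* = 4497.77778, so Δq = 1606.34921; wedge = 157.11429 − 84.82857 = 72.28572.
Welfare loss = ½ × 1606.34921 × 72.28572 = $58058.05 thousand.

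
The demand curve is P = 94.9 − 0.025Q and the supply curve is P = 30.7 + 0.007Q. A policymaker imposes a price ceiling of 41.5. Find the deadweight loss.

Competitive equilibrium: 94.9 − 0.025Q = 30.7 + 0.007Q → Q* = 2006.25, P* = 44.7438.
At the ceiling P = 41.5, quantity supplied = (41.5 − 30.7)/0.007 = 1542.8571.
Willingness to pay at Q' = 1542.8571: 94.9 − 0.025·1542.8571 = 56.3286.
ΔQ = 2006.25 − 1542.8571 = 463.3929; wedge = 56.3286 − 41.5 = 14.8286.
The triangle = ½ × 463.3929 × 14.8286 = 3435.73.

3435.73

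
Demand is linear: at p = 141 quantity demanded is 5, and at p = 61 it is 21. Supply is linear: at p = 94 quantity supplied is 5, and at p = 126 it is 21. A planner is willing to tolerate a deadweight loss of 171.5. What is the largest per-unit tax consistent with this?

Demand slope = (61 − 141)/(21 − 5) = −5, so p = 166 − 5q.
Supply slope = (126 − 94)/(21 − 5) = 2, so p = 84 + 2q.
Competitive equilibrium: 166 − 5q = 84 + 2q → q* = 11.7143, p* = 107.4286.
A tax t gives Δq = t/7 and wedge t, so DWL = t²/14.
t²/14 = 171.5 → t² = 2401 → t = 49.

49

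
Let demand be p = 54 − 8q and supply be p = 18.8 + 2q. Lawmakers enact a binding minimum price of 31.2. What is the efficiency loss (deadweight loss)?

2.24

Competitive equilibrium: 54 − 8q = 18.8 + 2q → q* = 3.52, p* = 25.84.
At the floor p = 31.2, quantity demanded = (54 − 31.2)/8 = 2.85.
Sellers' marginal cost at q' = 2.85: 18.8 + 2·2.85 = 24.5.
Δq = 3.52 − 2.85 = 0.67; wedge = 31.2 − 24.5 = 6.7.
The triangle = ½ × 0.67 × 6.7 = 2.24.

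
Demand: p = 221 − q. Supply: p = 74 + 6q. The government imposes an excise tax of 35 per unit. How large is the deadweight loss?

87.50

Competitive equilibrium: 221 − q = 74 + 6q → q* = 21, p* = 200.
With the tax, the buyer price exceeds the seller price by 35: (221 − q) − (74 + 6q) = 35 → q' = 16.
Δq = 21 − 16 = 5; the wedge equals the tax, 35.
Welfare loss = ½ × 5 × 35 = 87.50.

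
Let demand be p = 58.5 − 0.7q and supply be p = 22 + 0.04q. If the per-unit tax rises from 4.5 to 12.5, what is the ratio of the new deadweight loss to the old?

7.716

Competitive equilibrium: 58.5 − 0.7q = 22 + 0.04q → q* = 49.3243, p* = 23.973.
For a per-unit tax t: Δq = t/0.74, so DWL = ½·t·(t/0.74) = t²/1.48.
At t = 4.5: DWL = 13.682. At t = 12.5: DWL = 105.574.
Ratio = (12.5/4.5)² = 7.716.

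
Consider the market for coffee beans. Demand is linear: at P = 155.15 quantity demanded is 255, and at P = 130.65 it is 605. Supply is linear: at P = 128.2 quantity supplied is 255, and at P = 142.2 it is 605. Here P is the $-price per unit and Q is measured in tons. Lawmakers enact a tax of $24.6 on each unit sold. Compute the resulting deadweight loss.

$2750.73

Demand slope = (130.65 − 155.15)/(605 − 255) = −0.07, so P = 173 − 0.07Q.
Supply slope = (142.2 − 128.2)/(605 − 255) = 0.04, so P = 118 + 0.04Q.
Competitive equilibrium: 173 − 0.07Q = 118 + 0.04Q → Q* = 500, P* = 138.
With the tax, the buyer price exceeds the seller price by 24.6: (173 − 0.07Q) − (118 + 0.04Q) = 24.6 → Q' = 276.3636.
ΔQ = 500 − 276.3636 = 223.6364; the wedge equals the tax, 24.6.
The triangle = ½ × 223.6364 × 24.6 = $2750.73.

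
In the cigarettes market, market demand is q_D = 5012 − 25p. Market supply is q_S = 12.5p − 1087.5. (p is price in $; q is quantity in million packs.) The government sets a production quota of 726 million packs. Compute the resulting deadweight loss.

$2895.21 million

In inverse form: demand p = 200.48 − 0.04q, supply p = 87 + 0.08q.
Competitive equilibrium: 200.48 − 0.04q = 87 + 0.08q → q* = 945.6667, p* = 162.6533.
At q = 726: demand price = 200.48 − 0.04·726 = 171.44; supply price = 87 + 0.08·726 = 145.08.
Δq = 945.6667 − 726 = 219.6667; wedge = 171.44 − 145.08 = 26.36.
DWL = ½ × 219.6667 × 26.36 = $2895.21 million.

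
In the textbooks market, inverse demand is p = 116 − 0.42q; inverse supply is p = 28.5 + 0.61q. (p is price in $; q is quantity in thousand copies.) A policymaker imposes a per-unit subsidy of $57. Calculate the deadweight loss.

$1577.18 thousand

Competitive equilibrium: 116 − 0.42q = 28.5 + 0.61q → q* = 84.9515, p* = 80.3204.
The subsidy lowers effective supply by 57: p = 0.61q − 28.5.
New quantity: 116 − 0.42q = 0.61q − 28.5 → q' = 140.2913.
Overproduction Δq = 140.2913 − 84.9515 = 55.3398; wedge = subsidy = 57.
Deadweight loss = ½ × 55.3398 × 57 = $1577.18 thousand.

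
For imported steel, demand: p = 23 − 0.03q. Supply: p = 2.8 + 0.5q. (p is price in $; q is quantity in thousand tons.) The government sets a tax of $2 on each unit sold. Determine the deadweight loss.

Competitive equilibrium: 23 − 0.03q = 2.8 + 0.5q → q* = 38.1132, p* = 21.8566.
With the tax, the buyer price exceeds the seller price by 2: (23 − 0.03q) − (2.8 + 0.5q) = 2 → q' = 34.3396.
Δq = 38.1132 − 34.3396 = 3.7736; the wedge equals the tax, 2.
The triangle = ½ × 3.7736 × 2 = $3.77 thousand.

$3.77 thousand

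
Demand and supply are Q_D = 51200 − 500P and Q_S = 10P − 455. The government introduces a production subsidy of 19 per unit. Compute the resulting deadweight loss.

1769.61

In inverse form: demand P = 102.4 − 0.002Q, supply P = 45.5 + 0.1Q.
Competitive equilibrium: 102.4 − 0.002Q = 45.5 + 0.1Q → Q* = 557.8431, P* = 101.2843.
The subsidy lowers effective supply by 19: P = 26.5 + 0.1Q.
New quantity: 102.4 − 0.002Q = 26.5 + 0.1Q → Q' = 744.1176.
Overproduction ΔQ = 744.1176 − 557.8431 = 186.2745; wedge = subsidy = 19.
Deadweight loss = ½ × 186.2745 × 19 = 1769.61.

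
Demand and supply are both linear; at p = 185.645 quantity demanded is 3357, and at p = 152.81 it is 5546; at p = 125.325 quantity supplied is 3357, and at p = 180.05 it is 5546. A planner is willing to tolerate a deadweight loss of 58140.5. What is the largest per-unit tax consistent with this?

Demand slope = (152.81 − 185.645)/(5546 − 3357) = −0.015, so p = 236 − 0.015q.
Supply slope = (180.05 − 125.325)/(5546 − 3357) = 0.025, so p = 41.4 + 0.025q.
Competitive equilibrium: 236 − 0.015q = 41.4 + 0.025q → q* = 4865, p* = 163.025.
A tax t gives Δq = t/0.04 and wedge t, so DWL = t²/0.08.
t²/0.08 = 58140.5 → t² = 4651.24 → t = 68.2.

68.2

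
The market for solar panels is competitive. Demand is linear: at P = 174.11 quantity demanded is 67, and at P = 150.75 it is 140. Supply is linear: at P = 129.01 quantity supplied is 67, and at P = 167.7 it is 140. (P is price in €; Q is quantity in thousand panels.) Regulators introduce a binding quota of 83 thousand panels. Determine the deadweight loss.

€583.68 thousand

Demand slope = (150.75 − 174.11)/(140 − 67) = −0.32, so P = 195.55 − 0.32Q.
Supply slope = (167.7 − 129.01)/(140 − 67) = 0.53, so P = 93.5 + 0.53Q.
Competitive equilibrium: 195.55 − 0.32Q = 93.5 + 0.53Q → Q* = 120.0588, P* = 157.1312.
At Q = 83: demand price = 195.55 − 0.32·83 = 168.99; supply price = 93.5 + 0.53·83 = 137.49.
ΔQ = 120.0588 − 83 = 37.0588; wedge = 168.99 − 137.49 = 31.5.
Deadweight loss = ½ × 37.0588 × 31.5 = €583.68 thousand.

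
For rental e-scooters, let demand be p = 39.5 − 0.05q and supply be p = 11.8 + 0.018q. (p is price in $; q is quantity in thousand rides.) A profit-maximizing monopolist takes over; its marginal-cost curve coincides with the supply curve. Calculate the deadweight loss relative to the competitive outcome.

Competitive equilibrium: 39.5 − 0.05q = 11.8 + 0.018q → q* = 407.3529, p* = 19.1324.
Marginal revenue: MR = 39.5 − 0.1q. Set MR = MC: 39.5 − 0.1q = 11.8 + 0.018q → q_m = 234.7458.
Price p_m = 39.5 − 0.05·234.7458 = 27.7627; MC(q_m) = 11.8 + 0.018·234.7458 = 16.0254.
Competitive q* = 407.3529, so Δq = 172.6071; wedge = 27.7627 − 16.0254 = 11.7373.
DWL = ½ × 172.6071 × 11.7373 = $1012.97 thousand.

$1012.97 thousand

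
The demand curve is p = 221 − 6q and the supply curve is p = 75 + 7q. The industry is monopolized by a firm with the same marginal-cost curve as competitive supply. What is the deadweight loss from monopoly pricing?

81.76

Competitive equilibrium: 221 − 6q = 75 + 7q → q* = 11.2308, p* = 153.6154.
Marginal revenue: MR = 221 − 12q. Set MR = MC: 221 − 12q = 75 + 7q → q_m = 7.6842.
Price p_m = 221 − 6·7.6842 = 174.8948; MC(q_m) = 75 + 7·7.6842 = 128.7894.
Competitive q* = 11.2308, so Δq = 3.5466; wedge = 174.8948 − 128.7894 = 46.1054.
The triangle = ½ × 3.5466 × 46.1054 = 81.76.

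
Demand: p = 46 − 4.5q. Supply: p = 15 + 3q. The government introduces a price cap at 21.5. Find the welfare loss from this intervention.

Competitive equilibrium: 46 − 4.5q = 15 + 3q → q* = 4.1333, p* = 27.4.
At the ceiling p = 21.5, quantity supplied = (21.5 − 15)/3 = 2.1667.
Willingness to pay at q' = 2.1667: 46 − 4.5·2.1667 = 36.2499.
Δq = 4.1333 − 2.1667 = 1.9666; wedge = 36.2499 − 21.5 = 14.7499.
Welfare loss = ½ × 1.9666 × 14.7499 = 14.50.

14.50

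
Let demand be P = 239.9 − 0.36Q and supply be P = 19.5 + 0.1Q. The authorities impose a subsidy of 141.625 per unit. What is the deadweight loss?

Competitive equilibrium: 239.9 − 0.36Q = 19.5 + 0.1Q → Q* = 479.13043, P* = 67.41304.
The subsidy lowers effective supply by 141.625: P = 0.1Q − 122.125.
New quantity: 239.9 − 0.36Q = 0.1Q − 122.125 → Q' = 787.01087.
Overproduction ΔQ = 787.01087 − 479.13043 = 307.88044; wedge = subsidy = 141.625.
The triangle = ½ × 307.88044 × 141.625 = 21801.78.

21801.78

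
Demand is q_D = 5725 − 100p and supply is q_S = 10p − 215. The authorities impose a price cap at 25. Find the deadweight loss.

In inverse form: demand p = 57.25 − 0.01q, supply p = 21.5 + 0.1q.
Competitive equilibrium: 57.25 − 0.01q = 21.5 + 0.1q → q* = 325, p* = 54.
At the ceiling p = 25, quantity supplied = (25 − 21.5)/0.1 = 35.
Willingness to pay at q' = 35: 57.25 − 0.01·35 = 56.9.
Δq = 325 − 35 = 290; wedge = 56.9 − 25 = 31.9.
Welfare loss = ½ × 290 × 31.9 = 4625.50.

4625.50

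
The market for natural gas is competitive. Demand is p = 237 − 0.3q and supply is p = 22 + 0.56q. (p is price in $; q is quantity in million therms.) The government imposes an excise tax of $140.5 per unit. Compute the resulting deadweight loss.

Competitive equilibrium: 237 − 0.3q = 22 + 0.56q → q* = 250, p* = 162.
With the tax, the buyer price exceeds the seller price by 140.5: (237 − 0.3q) − (22 + 0.56q) = 140.5 → q' = 86.6279.
Δq = 250 − 86.6279 = 163.3721; the wedge equals the tax, 140.5.
Welfare loss = ½ × 163.3721 × 140.5 = $11476.89 million.

$11476.89 million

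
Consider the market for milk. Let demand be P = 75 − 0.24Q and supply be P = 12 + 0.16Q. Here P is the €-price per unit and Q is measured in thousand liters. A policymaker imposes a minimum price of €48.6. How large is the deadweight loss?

€451.25 thousand

Competitive equilibrium: 75 − 0.24Q = 12 + 0.16Q → Q* = 157.5, P* = 37.2.
At the floor P = 48.6, quantity demanded = (75 − 48.6)/0.24 = 110.
Sellers' marginal cost at Q' = 110: 12 + 0.16·110 = 29.6.
ΔQ = 157.5 − 110 = 47.5; wedge = 48.6 − 29.6 = 19.
DWL = ½ × 47.5 × 19 = €451.25 thousand.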